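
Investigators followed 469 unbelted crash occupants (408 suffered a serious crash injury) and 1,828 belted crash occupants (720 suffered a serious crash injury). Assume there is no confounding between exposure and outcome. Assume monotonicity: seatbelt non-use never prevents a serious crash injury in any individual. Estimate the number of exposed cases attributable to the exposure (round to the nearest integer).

p₁ = P(outcome | exposed) = 408/469 = 0.86994
p₀ = P(outcome | unexposed) = 720/1828 = 0.39387
PN = (p₁ − p₀)/p₁ = (0.86994 − 0.39387) / 0.86994 ≈ 0.54724.
Attributable cases ≈ PN × (exposed cases) = 0.54724 × 408 ≈ 223.27.

about 223 cases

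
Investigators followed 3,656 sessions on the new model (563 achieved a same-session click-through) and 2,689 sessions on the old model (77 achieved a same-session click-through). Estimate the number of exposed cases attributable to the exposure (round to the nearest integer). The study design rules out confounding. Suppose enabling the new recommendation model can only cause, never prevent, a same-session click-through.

p₁ = P(outcome | exposed) = 563/3656 = 0.15399
p₀ = P(outcome | unexposed) = 77/2689 = 0.028635
PN = (p₁ − p₀)/p₁ = (0.15399 − 0.028635) / 0.15399 ≈ 0.81405.
Attributable cases ≈ PN × (exposed cases) = 0.81405 × 563 ≈ 458.31.

about 458 cases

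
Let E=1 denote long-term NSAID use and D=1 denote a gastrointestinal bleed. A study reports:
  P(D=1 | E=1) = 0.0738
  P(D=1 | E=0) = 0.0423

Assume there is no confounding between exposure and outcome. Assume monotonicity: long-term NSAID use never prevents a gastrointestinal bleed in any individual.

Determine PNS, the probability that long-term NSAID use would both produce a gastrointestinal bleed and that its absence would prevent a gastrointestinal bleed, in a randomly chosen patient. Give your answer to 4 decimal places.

PNS ≈ 0.0315

Let p₁ = 0.0738, p₀ = 0.0423.
Under exogeneity and monotonicity, PNS = p₁ − p₀.
PNS = 0.0738 − 0.0423 = 0.0315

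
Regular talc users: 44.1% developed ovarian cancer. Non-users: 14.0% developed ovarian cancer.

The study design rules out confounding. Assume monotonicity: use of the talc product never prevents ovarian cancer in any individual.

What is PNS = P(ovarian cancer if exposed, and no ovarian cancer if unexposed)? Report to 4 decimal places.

PNS ≈ 0.3010

p₁ = 0.441, p₀ = 0.14.
Under exogeneity and monotonicity, PNS = p₁ − p₀.
PNS = 0.441 − 0.14 = 0.301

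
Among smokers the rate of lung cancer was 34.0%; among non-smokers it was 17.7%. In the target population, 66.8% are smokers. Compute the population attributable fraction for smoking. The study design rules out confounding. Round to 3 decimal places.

PAF ≈ 0.381

p₁ = 0.34, p₀ = 0.177.
Overall risk P(Y=1) = π·p₁ + (1−π)·p₀ = 0.668×0.34 + 0.332×0.177 = 0.28588.
Under exogeneity, PAF = [P(Y=1) − p₀] / P(Y=1).
PAF = (0.28588 − 0.177) / 0.28588 ≈ 0.3809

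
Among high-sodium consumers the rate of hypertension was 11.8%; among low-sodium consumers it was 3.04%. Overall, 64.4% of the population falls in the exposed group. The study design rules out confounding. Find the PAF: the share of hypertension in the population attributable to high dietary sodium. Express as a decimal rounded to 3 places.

PAF ≈ 0.650

p₁ = 0.118, p₀ = 0.0304.
Overall risk P(Y=1) = π·p₁ + (1−π)·p₀ = 0.644×0.118 + 0.356×0.0304 = 0.086814.
Under exogeneity, PAF = [P(Y=1) − p₀] / P(Y=1).
PAF = (0.086814 − 0.0304) / 0.086814 ≈ 0.6498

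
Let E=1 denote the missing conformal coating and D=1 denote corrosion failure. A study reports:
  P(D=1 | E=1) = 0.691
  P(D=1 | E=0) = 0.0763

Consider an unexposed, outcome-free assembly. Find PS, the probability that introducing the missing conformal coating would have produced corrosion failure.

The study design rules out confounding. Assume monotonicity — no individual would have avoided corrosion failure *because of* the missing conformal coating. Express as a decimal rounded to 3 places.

Let p₁ = 0.691, p₀ = 0.0763.
Under exogeneity and monotonicity, PS = (p₁ − p₀) / (1 − p₀).
PS = (0.691 − 0.0763) / (1 − 0.0763) = 0.6147 / 0.9237 ≈ 0.6655

PS ≈ 0.665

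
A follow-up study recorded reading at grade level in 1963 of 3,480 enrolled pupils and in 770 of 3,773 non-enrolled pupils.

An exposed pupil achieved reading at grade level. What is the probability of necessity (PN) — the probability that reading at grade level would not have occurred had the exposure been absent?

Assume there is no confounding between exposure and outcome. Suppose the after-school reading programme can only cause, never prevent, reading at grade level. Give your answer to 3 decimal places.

PN ≈ 0.638

p₁ = P(outcome | exposed) = 1963/3480 = 0.56408
p₀ = P(outcome | unexposed) = 770/3773 = 0.20408
Under exogeneity and monotonicity, PN = (p₁ − p₀) / p₁.
PN = (0.56408 − 0.20408) / 0.56408 = 0.36 / 0.56408 ≈ 0.6382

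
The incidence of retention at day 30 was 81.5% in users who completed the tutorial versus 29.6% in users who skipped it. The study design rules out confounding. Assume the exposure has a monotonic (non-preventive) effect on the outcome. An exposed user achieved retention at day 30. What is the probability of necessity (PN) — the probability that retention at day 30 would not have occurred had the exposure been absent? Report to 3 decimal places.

p₁ = 0.815, p₀ = 0.296.
Under exogeneity and monotonicity, PN = (p₁ − p₀) / p₁.
PN = (0.815 − 0.296) / 0.815 = 0.519 / 0.815 ≈ 0.6368

PN ≈ 0.637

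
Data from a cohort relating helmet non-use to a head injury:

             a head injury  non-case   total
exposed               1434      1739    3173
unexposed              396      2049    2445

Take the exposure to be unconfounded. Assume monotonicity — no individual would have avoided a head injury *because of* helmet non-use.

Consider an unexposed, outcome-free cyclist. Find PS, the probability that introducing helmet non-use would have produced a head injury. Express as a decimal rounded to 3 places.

p₁ = P(outcome | exposed) = 1434/3173 = 0.45194
p₀ = P(outcome | unexposed) = 396/2445 = 0.16196
Under exogeneity and monotonicity, PS = (p₁ − p₀) / (1 − p₀).
PS = (0.45194 − 0.16196) / (1 − 0.16196) = 0.28998 / 0.83804 ≈ 0.3460

PS ≈ 0.346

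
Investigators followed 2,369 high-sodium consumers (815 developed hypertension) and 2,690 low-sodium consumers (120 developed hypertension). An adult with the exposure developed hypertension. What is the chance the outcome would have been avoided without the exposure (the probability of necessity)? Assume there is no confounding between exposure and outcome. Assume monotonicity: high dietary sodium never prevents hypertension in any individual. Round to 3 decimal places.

p₁ = P(outcome | exposed) = 815/2369 = 0.34403
p₀ = P(outcome | unexposed) = 120/2690 = 0.04461
Under exogeneity and monotonicity, PN = (p₁ − p₀) / p₁.
PN = (0.34403 − 0.04461) / 0.34403 = 0.29942 / 0.34403 ≈ 0.8703

PN ≈ 0.870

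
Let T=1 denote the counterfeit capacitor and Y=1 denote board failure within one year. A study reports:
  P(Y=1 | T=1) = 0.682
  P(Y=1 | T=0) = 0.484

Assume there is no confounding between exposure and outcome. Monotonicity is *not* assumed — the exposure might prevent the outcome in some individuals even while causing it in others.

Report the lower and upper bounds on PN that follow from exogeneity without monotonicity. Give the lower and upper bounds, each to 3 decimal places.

0.290 ≤ PN ≤ 0.757

Let p₁ = 0.682, p₀ = 0.484.
Under exogeneity alone the bounds on PN are max{0,(p₁−p₀)/p₁} ≤ PN ≤ min{1,(1−p₀)/p₁}.
  lower = (p₁ − p₀)/p₁ = 0.198 / 0.682 ≈ 0.2903
  upper = min{1, (1 − p₀)/p₁} = 0.516 / 0.682 ≈ 0.7566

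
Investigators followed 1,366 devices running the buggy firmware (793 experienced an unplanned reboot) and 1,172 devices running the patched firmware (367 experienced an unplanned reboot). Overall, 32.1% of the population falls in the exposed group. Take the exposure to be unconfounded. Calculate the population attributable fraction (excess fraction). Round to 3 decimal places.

PAF ≈ 0.215

p₁ = P(outcome | exposed) = 793/1366 = 0.58053
p₀ = P(outcome | unexposed) = 367/1172 = 0.31314
Overall risk P(Y=1) = π·p₁ + (1−π)·p₀ = 0.321×0.58053 + 0.679×0.31314 = 0.39897.
Under exogeneity, PAF = [P(Y=1) − p₀] / P(Y=1).
PAF = (0.39897 − 0.31314) / 0.39897 ≈ 0.2151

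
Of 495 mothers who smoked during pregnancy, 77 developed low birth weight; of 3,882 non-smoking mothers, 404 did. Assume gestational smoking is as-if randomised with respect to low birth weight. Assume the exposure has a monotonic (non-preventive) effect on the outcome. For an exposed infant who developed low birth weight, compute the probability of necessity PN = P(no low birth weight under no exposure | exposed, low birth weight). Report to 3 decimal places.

PN ≈ 0.331

p₁ = P(outcome | exposed) = 77/495 = 0.15556
p₀ = P(outcome | unexposed) = 404/3882 = 0.10407
Under exogeneity and monotonicity, PN = (p₁ − p₀) / p₁.
PN = (0.15556 − 0.10407) / 0.15556 = 0.051485 / 0.15556 ≈ 0.3310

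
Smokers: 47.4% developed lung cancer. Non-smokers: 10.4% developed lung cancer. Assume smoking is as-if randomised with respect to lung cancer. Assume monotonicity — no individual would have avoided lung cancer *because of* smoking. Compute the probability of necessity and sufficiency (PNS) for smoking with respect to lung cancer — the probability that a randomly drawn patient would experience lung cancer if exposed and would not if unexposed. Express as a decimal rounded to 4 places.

PNS ≈ 0.3700

p₁ = 0.474, p₀ = 0.104.
Under exogeneity and monotonicity, PNS = p₁ − p₀.
PNS = 0.474 − 0.104 = 0.37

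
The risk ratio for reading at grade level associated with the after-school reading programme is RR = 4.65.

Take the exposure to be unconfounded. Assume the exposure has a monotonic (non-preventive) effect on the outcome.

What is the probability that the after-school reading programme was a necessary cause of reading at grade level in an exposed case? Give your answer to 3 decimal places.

Under exogeneity and monotonicity, PN = (RR − 1) / RR = 1 − 1/RR.
PN = (4.65 − 1) / 4.65 = 3.65 / 4.65 ≈ 0.7849

PN ≈ 0.785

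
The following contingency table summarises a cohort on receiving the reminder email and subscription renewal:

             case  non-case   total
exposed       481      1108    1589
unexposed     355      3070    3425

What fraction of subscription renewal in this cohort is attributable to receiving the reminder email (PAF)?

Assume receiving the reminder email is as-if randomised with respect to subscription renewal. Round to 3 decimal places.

p₁ = P(outcome | exposed) = 481/1589 = 0.30271
p₀ = P(outcome | unexposed) = 355/3425 = 0.10365
Exposure prevalence π = 1589/5014 = 0.31691; overall risk P(Y=1) = 0.16673.
Under exogeneity, PAF = [P(Y=1) − p₀]/P(Y=1).
PAF = (0.16673 − 0.10365) / 0.16673 ≈ 0.3784

PAF ≈ 0.378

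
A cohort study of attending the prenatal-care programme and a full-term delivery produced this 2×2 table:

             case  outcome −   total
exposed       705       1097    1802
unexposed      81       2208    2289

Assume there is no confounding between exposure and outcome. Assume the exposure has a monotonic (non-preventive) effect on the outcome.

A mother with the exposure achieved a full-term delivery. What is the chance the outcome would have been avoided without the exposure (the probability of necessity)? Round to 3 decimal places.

PN ≈ 0.910

p₁ = P(outcome | exposed) = 705/1802 = 0.39123
p₀ = P(outcome | unexposed) = 81/2289 = 0.035387
Under exogeneity and monotonicity, PN = (p₁ − p₀)/p₁.
PN = (0.39123 − 0.035387) / 0.39123 ≈ 0.9096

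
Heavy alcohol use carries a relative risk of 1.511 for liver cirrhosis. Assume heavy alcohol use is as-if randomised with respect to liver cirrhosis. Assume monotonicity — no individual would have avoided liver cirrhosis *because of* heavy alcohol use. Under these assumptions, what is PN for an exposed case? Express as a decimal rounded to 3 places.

Under exogeneity and monotonicity, PN = (RR − 1) / RR = 1 − 1/RR.
PN = (1.511 − 1) / 1.511 = 0.511 / 1.511 ≈ 0.3382

PN ≈ 0.338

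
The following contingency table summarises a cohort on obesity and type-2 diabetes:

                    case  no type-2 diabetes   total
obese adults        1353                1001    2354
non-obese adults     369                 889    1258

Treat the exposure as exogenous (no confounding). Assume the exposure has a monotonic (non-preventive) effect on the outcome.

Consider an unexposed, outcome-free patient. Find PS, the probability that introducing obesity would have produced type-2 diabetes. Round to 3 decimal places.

PS ≈ 0.398

p₁ = P(outcome | exposed) = 1353/2354 = 0.57477
p₀ = P(outcome | unexposed) = 369/1258 = 0.29332
Under exogeneity and monotonicity, PS = (p₁ − p₀)/(1 − p₀).
PS = (0.57477 − 0.29332) / 0.70668 ≈ 0.3983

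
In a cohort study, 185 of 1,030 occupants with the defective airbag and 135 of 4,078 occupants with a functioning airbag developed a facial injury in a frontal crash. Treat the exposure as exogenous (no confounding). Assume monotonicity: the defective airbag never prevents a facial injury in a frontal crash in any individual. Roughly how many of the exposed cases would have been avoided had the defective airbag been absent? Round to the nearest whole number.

p₁ = P(outcome | exposed) = 185/1030 = 0.17961
p₀ = P(outcome | unexposed) = 135/4078 = 0.033104
PN = (p₁ − p₀)/p₁ = (0.17961 − 0.033104) / 0.17961 ≈ 0.81569.
Attributable cases ≈ PN × (exposed cases) = 0.81569 × 185 ≈ 150.90.

about 151 cases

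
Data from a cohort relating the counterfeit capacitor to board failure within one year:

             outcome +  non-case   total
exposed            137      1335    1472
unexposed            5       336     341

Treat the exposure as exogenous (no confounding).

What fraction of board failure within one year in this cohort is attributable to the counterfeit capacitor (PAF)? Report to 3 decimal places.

PAF ≈ 0.813

p₁ = P(outcome | exposed) = 137/1472 = 0.093071
p₀ = P(outcome | unexposed) = 5/341 = 0.014663
Exposure prevalence π = 1472/1813 = 0.81191; overall risk P(Y=1) = 0.078323.
Under exogeneity, PAF = [P(Y=1) − p₀]/P(Y=1).
PAF = (0.078323 − 0.014663) / 0.078323 ≈ 0.8128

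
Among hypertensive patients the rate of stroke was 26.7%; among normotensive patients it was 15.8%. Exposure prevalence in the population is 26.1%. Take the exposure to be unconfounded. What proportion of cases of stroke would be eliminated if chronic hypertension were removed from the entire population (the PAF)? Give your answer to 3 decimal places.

p₁ = 0.267, p₀ = 0.158.
Overall risk P(Y=1) = π·p₁ + (1−π)·p₀ = 0.261×0.267 + 0.739×0.158 = 0.18645.
Under exogeneity, PAF = [P(Y=1) − p₀] / P(Y=1).
PAF = (0.18645 − 0.158) / 0.18645 ≈ 0.1526

PAF ≈ 0.153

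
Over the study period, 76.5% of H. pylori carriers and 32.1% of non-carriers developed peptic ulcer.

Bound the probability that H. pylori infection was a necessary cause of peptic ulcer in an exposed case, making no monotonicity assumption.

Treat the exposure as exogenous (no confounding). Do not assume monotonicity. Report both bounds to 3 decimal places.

0.580 ≤ PN ≤ 0.888

p₁ = 0.765, p₀ = 0.321.
Under exogeneity alone the bounds on PN are max{0,(p₁−p₀)/p₁} ≤ PN ≤ min{1,(1−p₀)/p₁}.
  lower = (p₁ − p₀)/p₁ = 0.444 / 0.765 ≈ 0.5804
  upper = min{1, (1 − p₀)/p₁} = 0.679 / 0.765 ≈ 0.8876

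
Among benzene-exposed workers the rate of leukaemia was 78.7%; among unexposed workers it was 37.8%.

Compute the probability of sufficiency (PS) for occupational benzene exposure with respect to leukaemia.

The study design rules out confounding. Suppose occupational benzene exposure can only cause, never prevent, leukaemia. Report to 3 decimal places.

p₁ = 0.787, p₀ = 0.378.
Under exogeneity and monotonicity, PS = (p₁ − p₀) / (1 − p₀).
PS = (0.787 − 0.378) / (1 − 0.378) = 0.409 / 0.622 ≈ 0.6576

PS ≈ 0.658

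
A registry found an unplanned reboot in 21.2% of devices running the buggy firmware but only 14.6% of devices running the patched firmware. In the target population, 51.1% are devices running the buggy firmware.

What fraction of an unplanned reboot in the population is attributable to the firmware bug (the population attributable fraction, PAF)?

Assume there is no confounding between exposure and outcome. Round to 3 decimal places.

p₁ = 0.212, p₀ = 0.146.
Overall risk P(Y=1) = π·p₁ + (1−π)·p₀ = 0.511×0.212 + 0.489×0.146 = 0.17973.
Under exogeneity, PAF = [P(Y=1) − p₀] / P(Y=1).
PAF = (0.17973 − 0.146) / 0.17973 ≈ 0.1877

PAF ≈ 0.188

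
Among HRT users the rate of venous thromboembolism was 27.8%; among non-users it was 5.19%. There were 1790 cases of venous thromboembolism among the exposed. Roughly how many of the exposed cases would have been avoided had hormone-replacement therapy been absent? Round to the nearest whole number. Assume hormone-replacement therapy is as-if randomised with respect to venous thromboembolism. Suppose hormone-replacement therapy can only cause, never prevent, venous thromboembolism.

about 1456 cases

p₁ = 0.278, p₀ = 0.0519.
PN = (p₁ − p₀)/p₁ = (0.278 − 0.0519) / 0.278 ≈ 0.81331.
Attributable cases ≈ PN × (exposed cases) = 0.81331 × 1790 ≈ 1455.82.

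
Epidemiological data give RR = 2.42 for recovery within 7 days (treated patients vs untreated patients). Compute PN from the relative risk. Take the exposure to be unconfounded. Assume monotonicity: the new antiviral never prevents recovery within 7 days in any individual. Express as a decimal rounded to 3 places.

Under exogeneity and monotonicity, PN = (RR − 1) / RR = 1 − 1/RR.
PN = (2.42 − 1) / 2.42 = 1.42 / 2.42 ≈ 0.5868

PN ≈ 0.587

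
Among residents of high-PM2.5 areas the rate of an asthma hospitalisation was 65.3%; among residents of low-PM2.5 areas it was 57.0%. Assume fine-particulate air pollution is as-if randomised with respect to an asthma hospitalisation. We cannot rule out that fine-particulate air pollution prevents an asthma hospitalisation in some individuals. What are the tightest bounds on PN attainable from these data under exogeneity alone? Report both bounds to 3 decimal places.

p₁ = 0.653, p₀ = 0.57.
Under exogeneity alone the bounds on PN are max{0,(p₁−p₀)/p₁} ≤ PN ≤ min{1,(1−p₀)/p₁}.
  lower = (p₁ − p₀)/p₁ = 0.083 / 0.653 ≈ 0.1271
  upper = min{1, (1 − p₀)/p₁} = 0.43 / 0.653 ≈ 0.6585

0.127 ≤ PN ≤ 0.658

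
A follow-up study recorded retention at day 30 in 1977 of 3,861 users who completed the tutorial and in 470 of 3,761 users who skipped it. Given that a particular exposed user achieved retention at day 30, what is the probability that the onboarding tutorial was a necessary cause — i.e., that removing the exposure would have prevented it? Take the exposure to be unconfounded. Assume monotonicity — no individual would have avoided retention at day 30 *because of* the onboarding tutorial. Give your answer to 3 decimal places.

PN ≈ 0.756

p₁ = P(outcome | exposed) = 1977/3861 = 0.51204
p₀ = P(outcome | unexposed) = 470/3761 = 0.12497
Under exogeneity and monotonicity, PN = (p₁ − p₀) / p₁.
PN = (0.51204 − 0.12497) / 0.51204 = 0.38708 / 0.51204 ≈ 0.7559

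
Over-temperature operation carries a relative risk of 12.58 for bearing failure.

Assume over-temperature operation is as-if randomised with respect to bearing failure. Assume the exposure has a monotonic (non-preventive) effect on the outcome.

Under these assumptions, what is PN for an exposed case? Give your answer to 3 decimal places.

PN ≈ 0.921

Under exogeneity and monotonicity, PN = (RR − 1) / RR = 1 − 1/RR.
PN = (12.58 − 1) / 12.58 = 11.58 / 12.58 ≈ 0.9205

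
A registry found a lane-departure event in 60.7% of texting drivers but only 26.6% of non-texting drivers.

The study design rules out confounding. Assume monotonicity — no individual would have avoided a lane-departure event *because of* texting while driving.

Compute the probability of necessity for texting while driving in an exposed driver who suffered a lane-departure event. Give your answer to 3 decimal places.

p₁ = 0.607, p₀ = 0.266.
Under exogeneity and monotonicity, PN = (p₁ − p₀) / p₁.
PN = (0.607 − 0.266) / 0.607 = 0.341 / 0.607 ≈ 0.5618

PN ≈ 0.562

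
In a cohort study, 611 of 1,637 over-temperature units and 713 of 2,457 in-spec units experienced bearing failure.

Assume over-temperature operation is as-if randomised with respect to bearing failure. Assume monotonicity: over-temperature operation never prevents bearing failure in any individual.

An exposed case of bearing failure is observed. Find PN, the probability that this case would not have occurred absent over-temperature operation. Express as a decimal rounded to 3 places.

PN ≈ 0.223

p₁ = P(outcome | exposed) = 611/1637 = 0.37324
p₀ = P(outcome | unexposed) = 713/2457 = 0.29019
Under exogeneity and monotonicity, PN = (p₁ − p₀) / p₁.
PN = (0.37324 − 0.29019) / 0.37324 = 0.083052 / 0.37324 ≈ 0.2225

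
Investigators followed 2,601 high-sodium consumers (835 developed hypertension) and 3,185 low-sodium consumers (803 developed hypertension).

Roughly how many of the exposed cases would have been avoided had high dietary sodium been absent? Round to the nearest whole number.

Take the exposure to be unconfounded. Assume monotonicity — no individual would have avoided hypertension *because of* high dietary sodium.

p₁ = P(outcome | exposed) = 835/2601 = 0.32103
p₀ = P(outcome | unexposed) = 803/3185 = 0.25212
PN = (p₁ − p₀)/p₁ = (0.32103 − 0.25212) / 0.32103 ≈ 0.21466.
Attributable cases ≈ PN × (exposed cases) = 0.21466 × 835 ≈ 179.24.

about 179 cases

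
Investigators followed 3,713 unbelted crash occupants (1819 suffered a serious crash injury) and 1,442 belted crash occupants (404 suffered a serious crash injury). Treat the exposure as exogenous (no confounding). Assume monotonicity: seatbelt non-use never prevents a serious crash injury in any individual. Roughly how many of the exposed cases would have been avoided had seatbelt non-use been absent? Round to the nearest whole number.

p₁ = P(outcome | exposed) = 1819/3713 = 0.4899
p₀ = P(outcome | unexposed) = 404/1442 = 0.28017
PN = (p₁ − p₀)/p₁ = (0.4899 − 0.28017) / 0.4899 ≈ 0.42812.
Attributable cases ≈ PN × (exposed cases) = 0.42812 × 1819 ≈ 778.74.

about 779 cases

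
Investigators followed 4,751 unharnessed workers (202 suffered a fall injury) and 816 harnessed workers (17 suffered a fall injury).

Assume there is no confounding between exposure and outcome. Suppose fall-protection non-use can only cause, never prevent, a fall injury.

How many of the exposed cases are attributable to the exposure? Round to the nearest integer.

p₁ = P(outcome | exposed) = 202/4751 = 0.042517
p₀ = P(outcome | unexposed) = 17/816 = 0.020833
PN = (p₁ − p₀)/p₁ = (0.042517 − 0.020833) / 0.042517 ≈ 0.51000.
Attributable cases ≈ PN × (exposed cases) = 0.51000 × 202 ≈ 103.02.

about 103 cases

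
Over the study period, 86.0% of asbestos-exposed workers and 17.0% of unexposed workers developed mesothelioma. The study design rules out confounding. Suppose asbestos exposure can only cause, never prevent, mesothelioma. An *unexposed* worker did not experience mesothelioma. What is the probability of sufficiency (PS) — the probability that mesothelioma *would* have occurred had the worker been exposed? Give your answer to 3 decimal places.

p₁ = 0.86, p₀ = 0.17.
Under exogeneity and monotonicity, PS = (p₁ − p₀) / (1 − p₀).
PS = (0.86 − 0.17) / (1 − 0.17) = 0.69 / 0.83 ≈ 0.8313

PS ≈ 0.831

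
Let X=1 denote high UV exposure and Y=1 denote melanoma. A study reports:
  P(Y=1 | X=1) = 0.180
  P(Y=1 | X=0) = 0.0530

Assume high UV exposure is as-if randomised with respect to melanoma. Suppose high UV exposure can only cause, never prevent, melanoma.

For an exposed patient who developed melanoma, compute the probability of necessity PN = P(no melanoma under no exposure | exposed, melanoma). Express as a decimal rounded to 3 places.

PN ≈ 0.706

Let p₁ = 0.18, p₀ = 0.053.
Under exogeneity and monotonicity, PN = (p₁ − p₀) / p₁.
PN = (0.18 − 0.053) / 0.18 = 0.127 / 0.18 ≈ 0.7056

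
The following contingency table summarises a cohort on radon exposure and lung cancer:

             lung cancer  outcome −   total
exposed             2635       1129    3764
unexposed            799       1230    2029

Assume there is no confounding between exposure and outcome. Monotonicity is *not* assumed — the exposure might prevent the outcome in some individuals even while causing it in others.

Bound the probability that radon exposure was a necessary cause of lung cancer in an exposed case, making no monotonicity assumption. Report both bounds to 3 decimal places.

p₁ = P(outcome | exposed) = 2635/3764 = 0.70005
p₀ = P(outcome | unexposed) = 799/2029 = 0.39379
Under exogeneity alone the bounds on PN are max{0,(p₁−p₀)/p₁} ≤ PN ≤ min{1,(1−p₀)/p₁}.
  lower = (p₁ − p₀)/p₁ = 0.30626 / 0.70005 ≈ 0.4375
  upper = min{1, (1 − p₀)/p₁} = 0.60621 / 0.70005 ≈ 0.8659

0.437 ≤ PN ≤ 0.866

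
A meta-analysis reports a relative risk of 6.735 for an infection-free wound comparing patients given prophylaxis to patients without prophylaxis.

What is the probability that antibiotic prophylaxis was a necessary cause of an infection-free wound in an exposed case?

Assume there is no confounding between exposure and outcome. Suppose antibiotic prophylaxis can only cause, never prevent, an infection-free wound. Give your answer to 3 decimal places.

PN ≈ 0.852

Under exogeneity and monotonicity, PN = (RR − 1) / RR = 1 − 1/RR.
PN = (6.735 − 1) / 6.735 = 5.735 / 6.735 ≈ 0.8515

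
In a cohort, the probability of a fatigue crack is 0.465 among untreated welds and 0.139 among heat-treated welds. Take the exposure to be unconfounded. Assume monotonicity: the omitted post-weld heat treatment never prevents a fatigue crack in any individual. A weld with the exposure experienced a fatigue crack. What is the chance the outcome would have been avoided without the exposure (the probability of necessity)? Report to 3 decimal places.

Let p₁ = 0.465, p₀ = 0.139.
Under exogeneity and monotonicity, PN = (p₁ − p₀) / p₁.
PN = (0.465 − 0.139) / 0.465 = 0.326 / 0.465 ≈ 0.7011

PN ≈ 0.701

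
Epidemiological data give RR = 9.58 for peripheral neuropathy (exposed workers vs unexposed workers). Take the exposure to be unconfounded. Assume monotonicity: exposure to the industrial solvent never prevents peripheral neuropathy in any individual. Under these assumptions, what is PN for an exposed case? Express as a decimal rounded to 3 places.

PN ≈ 0.896

Under exogeneity and monotonicity, PN = (RR − 1) / RR = 1 − 1/RR.
PN = (9.58 − 1) / 9.58 = 8.58 / 9.58 ≈ 0.8956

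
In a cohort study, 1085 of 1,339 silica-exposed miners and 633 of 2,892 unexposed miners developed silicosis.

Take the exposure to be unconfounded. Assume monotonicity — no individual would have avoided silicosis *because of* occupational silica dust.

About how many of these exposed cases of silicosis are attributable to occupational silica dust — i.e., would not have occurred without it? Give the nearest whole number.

p₁ = P(outcome | exposed) = 1085/1339 = 0.81031
p₀ = P(outcome | unexposed) = 633/2892 = 0.21888
PN = (p₁ − p₀)/p₁ = (0.81031 − 0.21888) / 0.81031 ≈ 0.72988.
Attributable cases ≈ PN × (exposed cases) = 0.72988 × 1085 ≈ 791.92.

about 792 cases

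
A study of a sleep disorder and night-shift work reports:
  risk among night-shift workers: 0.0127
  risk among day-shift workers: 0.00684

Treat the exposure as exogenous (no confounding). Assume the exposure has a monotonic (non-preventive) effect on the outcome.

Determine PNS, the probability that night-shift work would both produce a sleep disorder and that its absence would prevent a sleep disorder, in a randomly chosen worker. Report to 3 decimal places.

PNS ≈ 0.006

Let p₁ = 0.0127, p₀ = 0.00684.
Under exogeneity and monotonicity, PNS = p₁ − p₀.
PNS = 0.0127 − 0.00684 = 0.00586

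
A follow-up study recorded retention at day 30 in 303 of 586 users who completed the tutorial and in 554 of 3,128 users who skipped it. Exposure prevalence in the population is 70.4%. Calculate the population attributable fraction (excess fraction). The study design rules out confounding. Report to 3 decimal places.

p₁ = P(outcome | exposed) = 303/586 = 0.51706
p₀ = P(outcome | unexposed) = 554/3128 = 0.17711
Overall risk P(Y=1) = π·p₁ + (1−π)·p₀ = 0.704×0.51706 + 0.296×0.17711 = 0.41644.
Under exogeneity, PAF = [P(Y=1) − p₀] / P(Y=1).
PAF = (0.41644 − 0.17711) / 0.41644 ≈ 0.5747

PAF ≈ 0.575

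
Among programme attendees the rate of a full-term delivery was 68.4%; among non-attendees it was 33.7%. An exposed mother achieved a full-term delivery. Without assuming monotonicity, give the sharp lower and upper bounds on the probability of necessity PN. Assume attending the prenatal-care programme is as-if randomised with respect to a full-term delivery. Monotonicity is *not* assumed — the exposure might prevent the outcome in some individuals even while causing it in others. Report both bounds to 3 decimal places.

p₁ = 0.684, p₀ = 0.337.
Under exogeneity alone the bounds on PN are max{0,(p₁−p₀)/p₁} ≤ PN ≤ min{1,(1−p₀)/p₁}.
  lower = (p₁ − p₀)/p₁ = 0.347 / 0.684 ≈ 0.5073
  upper = min{1, (1 − p₀)/p₁} = 0.663 / 0.684 ≈ 0.9693

0.507 ≤ PN ≤ 0.969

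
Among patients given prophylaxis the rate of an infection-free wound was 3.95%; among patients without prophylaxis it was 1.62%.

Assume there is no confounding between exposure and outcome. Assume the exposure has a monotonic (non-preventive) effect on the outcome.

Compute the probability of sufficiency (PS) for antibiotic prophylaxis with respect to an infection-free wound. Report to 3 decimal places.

p₁ = 0.0395, p₀ = 0.0162.
Under exogeneity and monotonicity, PS = (p₁ − p₀) / (1 − p₀).
PS = (0.0395 − 0.0162) / (1 − 0.0162) = 0.0233 / 0.9838 ≈ 0.0237

PS ≈ 0.024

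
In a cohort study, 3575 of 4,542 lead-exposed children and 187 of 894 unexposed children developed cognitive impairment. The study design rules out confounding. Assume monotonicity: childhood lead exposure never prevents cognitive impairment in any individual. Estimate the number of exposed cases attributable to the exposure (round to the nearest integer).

p₁ = P(outcome | exposed) = 3575/4542 = 0.7871
p₀ = P(outcome | unexposed) = 187/894 = 0.20917
PN = (p₁ − p₀)/p₁ = (0.7871 − 0.20917) / 0.7871 ≈ 0.73425.
Attributable cases ≈ PN × (exposed cases) = 0.73425 × 3575 ≈ 2624.94.

about 2625 cases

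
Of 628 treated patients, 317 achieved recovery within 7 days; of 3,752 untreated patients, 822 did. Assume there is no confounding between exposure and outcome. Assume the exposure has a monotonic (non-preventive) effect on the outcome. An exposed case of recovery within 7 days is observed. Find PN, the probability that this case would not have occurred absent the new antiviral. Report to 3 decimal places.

p₁ = P(outcome | exposed) = 317/628 = 0.50478
p₀ = P(outcome | unexposed) = 822/3752 = 0.21908
Under exogeneity and monotonicity, PN = (p₁ − p₀) / p₁.
PN = (0.50478 − 0.21908) / 0.50478 = 0.28569 / 0.50478 ≈ 0.5660

PN ≈ 0.566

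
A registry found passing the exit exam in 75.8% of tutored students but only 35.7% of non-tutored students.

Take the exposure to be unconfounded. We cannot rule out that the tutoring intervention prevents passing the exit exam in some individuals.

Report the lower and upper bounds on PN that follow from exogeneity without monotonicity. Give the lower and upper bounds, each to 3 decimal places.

p₁ = 0.758, p₀ = 0.357.
Under exogeneity alone the bounds on PN are max{0,(p₁−p₀)/p₁} ≤ PN ≤ min{1,(1−p₀)/p₁}.
  lower = (p₁ − p₀)/p₁ = 0.401 / 0.758 ≈ 0.5290
  upper = min{1, (1 − p₀)/p₁} = 0.643 / 0.758 ≈ 0.8483

0.529 ≤ PN ≤ 0.848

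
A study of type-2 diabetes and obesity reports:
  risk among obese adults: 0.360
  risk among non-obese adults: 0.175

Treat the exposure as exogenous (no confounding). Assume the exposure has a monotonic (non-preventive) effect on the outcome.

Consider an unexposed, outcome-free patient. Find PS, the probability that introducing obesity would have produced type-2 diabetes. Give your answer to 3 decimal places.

PS ≈ 0.224

Let p₁ = 0.36, p₀ = 0.175.
Under exogeneity and monotonicity, PS = (p₁ − p₀) / (1 − p₀).
PS = (0.36 − 0.175) / (1 − 0.175) = 0.185 / 0.825 ≈ 0.2242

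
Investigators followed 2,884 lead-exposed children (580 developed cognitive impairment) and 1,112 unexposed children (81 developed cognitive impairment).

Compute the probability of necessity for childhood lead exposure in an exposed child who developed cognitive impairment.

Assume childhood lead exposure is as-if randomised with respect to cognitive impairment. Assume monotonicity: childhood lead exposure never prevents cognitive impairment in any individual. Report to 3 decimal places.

p₁ = P(outcome | exposed) = 580/2884 = 0.20111
p₀ = P(outcome | unexposed) = 81/1112 = 0.072842
Under exogeneity and monotonicity, PN = (p₁ − p₀) / p₁.
PN = (0.20111 − 0.072842) / 0.20111 = 0.12827 / 0.20111 ≈ 0.6378

PN ≈ 0.638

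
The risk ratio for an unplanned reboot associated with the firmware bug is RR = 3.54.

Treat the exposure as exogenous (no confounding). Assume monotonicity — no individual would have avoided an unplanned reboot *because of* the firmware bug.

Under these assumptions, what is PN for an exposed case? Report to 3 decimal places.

PN ≈ 0.718

Under exogeneity and monotonicity, PN = (RR − 1) / RR = 1 − 1/RR.
PN = (3.54 − 1) / 3.54 = 2.54 / 3.54 ≈ 0.7175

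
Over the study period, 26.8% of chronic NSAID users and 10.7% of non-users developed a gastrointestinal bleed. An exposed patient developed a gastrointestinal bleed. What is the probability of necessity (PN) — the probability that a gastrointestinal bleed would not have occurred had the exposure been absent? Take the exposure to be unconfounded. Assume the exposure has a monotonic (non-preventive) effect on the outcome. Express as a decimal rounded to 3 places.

p₁ = 0.268, p₀ = 0.107.
Under exogeneity and monotonicity, PN = (p₁ − p₀) / p₁.
PN = (0.268 − 0.107) / 0.268 = 0.161 / 0.268 ≈ 0.6007

PN ≈ 0.601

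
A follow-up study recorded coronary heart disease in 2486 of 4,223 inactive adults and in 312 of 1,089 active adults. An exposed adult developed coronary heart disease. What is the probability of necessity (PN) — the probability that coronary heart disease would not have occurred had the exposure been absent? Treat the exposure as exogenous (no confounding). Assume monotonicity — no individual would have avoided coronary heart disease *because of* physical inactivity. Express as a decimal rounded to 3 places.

PN ≈ 0.513

p₁ = P(outcome | exposed) = 2486/4223 = 0.58868
p₀ = P(outcome | unexposed) = 312/1089 = 0.2865
Under exogeneity and monotonicity, PN = (p₁ − p₀) / p₁.
PN = (0.58868 − 0.2865) / 0.58868 = 0.30218 / 0.58868 ≈ 0.5133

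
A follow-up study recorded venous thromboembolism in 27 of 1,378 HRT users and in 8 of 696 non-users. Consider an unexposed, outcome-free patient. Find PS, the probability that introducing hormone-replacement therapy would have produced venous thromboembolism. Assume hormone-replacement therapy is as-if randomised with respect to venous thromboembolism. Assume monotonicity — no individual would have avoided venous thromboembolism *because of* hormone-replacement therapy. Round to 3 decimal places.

p₁ = P(outcome | exposed) = 27/1378 = 0.019594
p₀ = P(outcome | unexposed) = 8/696 = 0.011494
Under exogeneity and monotonicity, PS = (p₁ − p₀) / (1 − p₀).
PS = (0.019594 − 0.011494) / (1 − 0.011494) = 0.0080994 / 0.98851 ≈ 0.0082

PS ≈ 0.008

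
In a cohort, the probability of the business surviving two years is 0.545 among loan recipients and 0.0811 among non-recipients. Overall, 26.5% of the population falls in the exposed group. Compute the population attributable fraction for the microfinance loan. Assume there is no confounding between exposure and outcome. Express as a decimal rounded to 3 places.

Let p₁ = 0.545, p₀ = 0.0811.
Overall risk P(Y=1) = π·p₁ + (1−π)·p₀ = 0.265×0.545 + 0.735×0.0811 = 0.20403.
Under exogeneity, PAF = [P(Y=1) − p₀] / P(Y=1).
PAF = (0.20403 − 0.0811) / 0.20403 ≈ 0.6025

PAF ≈ 0.603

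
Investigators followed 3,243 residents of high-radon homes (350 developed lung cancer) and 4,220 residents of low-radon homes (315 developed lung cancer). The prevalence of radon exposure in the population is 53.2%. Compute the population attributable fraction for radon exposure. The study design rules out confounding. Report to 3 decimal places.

p₁ = P(outcome | exposed) = 350/3243 = 0.10792
p₀ = P(outcome | unexposed) = 315/4220 = 0.074645
Overall risk P(Y=1) = π·p₁ + (1−π)·p₀ = 0.532×0.10792 + 0.468×0.074645 = 0.09235.
Under exogeneity, PAF = [P(Y=1) − p₀] / P(Y=1).
PAF = (0.09235 − 0.074645) / 0.09235 ≈ 0.1917

PAF ≈ 0.192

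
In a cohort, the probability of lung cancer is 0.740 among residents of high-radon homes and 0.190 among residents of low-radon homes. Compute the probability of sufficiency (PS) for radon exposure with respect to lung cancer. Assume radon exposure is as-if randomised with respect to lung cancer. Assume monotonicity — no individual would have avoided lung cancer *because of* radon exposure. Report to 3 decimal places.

PS ≈ 0.679

Let p₁ = 0.74, p₀ = 0.19.
Under exogeneity and monotonicity, PS = (p₁ − p₀) / (1 − p₀).
PS = (0.74 − 0.19) / (1 − 0.19) = 0.55 / 0.81 ≈ 0.6790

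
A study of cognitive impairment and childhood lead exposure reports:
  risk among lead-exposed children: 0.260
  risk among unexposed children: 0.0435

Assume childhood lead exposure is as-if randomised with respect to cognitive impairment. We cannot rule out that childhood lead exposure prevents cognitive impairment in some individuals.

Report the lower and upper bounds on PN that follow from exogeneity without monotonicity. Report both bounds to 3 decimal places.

Let p₁ = 0.26, p₀ = 0.0435.
Under exogeneity alone the bounds on PN are max{0,(p₁−p₀)/p₁} ≤ PN ≤ min{1,(1−p₀)/p₁}.
  lower = (p₁ − p₀)/p₁ = 0.2165 / 0.26 ≈ 0.8327
  upper = min{1, (1 − p₀)/p₁} = 0.9565 / 0.26 ≈ 3.6788 → capped at 1

0.833 ≤ PN ≤ 1.000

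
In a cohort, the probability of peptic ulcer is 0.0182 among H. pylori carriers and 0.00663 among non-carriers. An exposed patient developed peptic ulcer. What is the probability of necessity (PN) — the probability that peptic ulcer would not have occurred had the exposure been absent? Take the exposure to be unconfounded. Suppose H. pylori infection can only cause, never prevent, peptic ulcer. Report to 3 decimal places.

PN ≈ 0.636

Let p₁ = 0.0182, p₀ = 0.00663.
Under exogeneity and monotonicity, PN = (p₁ − p₀) / p₁.
PN = (0.0182 − 0.00663) / 0.0182 = 0.01157 / 0.0182 ≈ 0.6357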